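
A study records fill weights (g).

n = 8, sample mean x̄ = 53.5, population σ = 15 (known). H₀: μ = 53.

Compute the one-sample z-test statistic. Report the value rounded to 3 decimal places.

SE = σ/√n = 15/√8 = 5.3033
z = (x̄−μ₀)/SE = (53.5−53)/5.3033 = 0.0943

test statistic = 0.094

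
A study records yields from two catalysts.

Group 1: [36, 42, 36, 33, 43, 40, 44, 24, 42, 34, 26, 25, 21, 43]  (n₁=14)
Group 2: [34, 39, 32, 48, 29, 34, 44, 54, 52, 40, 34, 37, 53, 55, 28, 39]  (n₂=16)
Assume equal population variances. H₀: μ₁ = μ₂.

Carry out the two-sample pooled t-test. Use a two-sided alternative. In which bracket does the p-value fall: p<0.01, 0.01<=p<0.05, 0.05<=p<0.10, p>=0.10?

x̄₁=34.929, s₁=8.024, n₁=14
x̄₂=40.750, s₂=9.140, n₂=16
s_p² = [13·8.024² + 15·9.140²]/28 = 74.6403
SE = √(s_p²·(1/14+1/16)) = 3.1617
t = (34.929−40.750)/3.1617 = -1.8412
df = 28
p-value (two-sided) = 0.07621
→ bracket: 0.05<=p<0.10

p-value bracket: 0.05<=p<0.10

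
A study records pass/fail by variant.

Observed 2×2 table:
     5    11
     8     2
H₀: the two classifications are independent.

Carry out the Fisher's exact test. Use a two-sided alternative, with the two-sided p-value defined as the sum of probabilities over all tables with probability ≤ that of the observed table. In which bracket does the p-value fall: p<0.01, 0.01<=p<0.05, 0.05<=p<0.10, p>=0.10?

p-value bracket: 0.01<=p<0.05

Margins: r₁=16, r₂=10, c₁=13, c₂=13, n=26
p_obs = C(16,5)·C(10,8)/C(26,13); sum pmf over tables with pmf ≤ p_obs
p-value (two-sided) = 0.04141
→ bracket: 0.01<=p<0.05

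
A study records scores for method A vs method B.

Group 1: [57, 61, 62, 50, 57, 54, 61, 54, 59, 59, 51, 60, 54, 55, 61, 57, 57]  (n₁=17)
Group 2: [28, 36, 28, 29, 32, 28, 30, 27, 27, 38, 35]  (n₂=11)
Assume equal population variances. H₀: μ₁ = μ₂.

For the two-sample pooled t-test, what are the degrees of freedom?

df = n₁ + n₂ − 2 = 17 + 11 − 2 = 26

degrees of freedom = 26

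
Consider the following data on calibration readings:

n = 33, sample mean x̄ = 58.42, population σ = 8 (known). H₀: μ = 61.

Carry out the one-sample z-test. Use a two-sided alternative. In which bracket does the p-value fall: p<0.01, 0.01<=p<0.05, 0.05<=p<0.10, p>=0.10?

p-value bracket: 0.05<=p<0.10

SE = σ/√n = 8/√33 = 1.3926
z = (x̄−μ₀)/SE = (58.42−61)/1.3926 = -1.8526
p-value (two-sided) = 0.06394
→ bracket: 0.05<=p<0.10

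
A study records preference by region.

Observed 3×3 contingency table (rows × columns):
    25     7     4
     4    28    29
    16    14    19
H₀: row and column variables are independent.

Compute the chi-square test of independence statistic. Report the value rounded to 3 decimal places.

test statistic = 43.040

Row totals [36, 61, 49], col totals [45, 49, 52], n=146
χ² = (25−11.10)²/11.10 + (7−12.08)²/12.08 + (4−12.82)²/12.82 + (4−18.80)²/18.80 + (28−20.47)²/20.47 + (29−21.73)²/21.73 + (16−15.10)²/15.10 + (14−16.45)²/16.45 + (19−17.45)²/17.45 = 43.0402
df = 4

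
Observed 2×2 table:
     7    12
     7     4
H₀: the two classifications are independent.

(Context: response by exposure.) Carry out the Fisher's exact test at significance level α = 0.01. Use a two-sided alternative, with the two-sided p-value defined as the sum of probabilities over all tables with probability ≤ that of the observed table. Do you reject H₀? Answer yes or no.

Margins: r₁=19, r₂=11, c₁=14, c₂=16, n=30
p_obs = C(19,7)·C(11,7)/C(30,14); sum pmf over tables with pmf ≤ p_obs
p-value (two-sided) = 0.25677
At α=0.01: p ≥ α → fail to reject H₀

reject H₀: no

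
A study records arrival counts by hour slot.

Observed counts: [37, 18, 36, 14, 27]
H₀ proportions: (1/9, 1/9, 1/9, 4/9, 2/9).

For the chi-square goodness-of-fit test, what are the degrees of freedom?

df = k − 1 = 5 − 1 = 4

degrees of freedom = 4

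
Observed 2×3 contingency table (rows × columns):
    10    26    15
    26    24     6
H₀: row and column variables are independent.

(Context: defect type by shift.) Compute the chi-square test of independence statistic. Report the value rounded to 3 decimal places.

Row totals [51, 56], col totals [36, 50, 21], n=107
χ² = (10−17.16)²/17.16 + (26−23.83)²/23.83 + (15−10.01)²/10.01 + (26−18.84)²/18.84 + (24−26.17)²/26.17 + (6−10.99)²/10.99 = 10.8383
df = 2

test statistic = 10.838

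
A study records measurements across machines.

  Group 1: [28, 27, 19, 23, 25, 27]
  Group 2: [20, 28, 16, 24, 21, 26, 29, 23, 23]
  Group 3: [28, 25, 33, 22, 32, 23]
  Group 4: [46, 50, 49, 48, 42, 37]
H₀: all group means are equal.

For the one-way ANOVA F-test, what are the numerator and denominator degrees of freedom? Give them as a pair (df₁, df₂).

degrees of freedom = [3, 23]

k = 4 groups, N = 27 total
df = (k−1, N−k) = (4−1, 27−4) = (3, 23)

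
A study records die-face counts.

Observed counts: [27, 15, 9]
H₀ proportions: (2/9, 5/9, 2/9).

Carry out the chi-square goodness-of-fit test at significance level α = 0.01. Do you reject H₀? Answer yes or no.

reject H₀: yes

n = 51; E_i = n·p_i = [11.33, 28.33, 11.33]
χ² = (27−11.33)²/11.33 + (15−28.33)²/28.33 + (9−11.33)²/11.33 = 28.4118
df = 2
p-value (upper-tail) = 0.00000
At α=0.01: p < α → reject H₀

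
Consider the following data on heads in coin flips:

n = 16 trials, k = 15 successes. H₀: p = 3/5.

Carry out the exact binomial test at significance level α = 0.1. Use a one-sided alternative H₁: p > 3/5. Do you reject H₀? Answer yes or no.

reject H₀: yes

Exact binomial: n=16, k=15, p₀=3/5=0.6000
P(X≥15) from Σ C(n,i)·p₀^i·(1−p₀)^(n−i)
p-value (one-sided, H₁ greater) = 0.00329
At α=0.1: p < α → reject H₀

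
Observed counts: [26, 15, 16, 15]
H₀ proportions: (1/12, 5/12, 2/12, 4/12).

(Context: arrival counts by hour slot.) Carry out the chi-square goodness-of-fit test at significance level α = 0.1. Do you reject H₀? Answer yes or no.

n = 72; E_i = n·p_i = [6.00, 30.00, 12.00, 24.00]
χ² = (26−6.00)²/6.00 + (15−30.00)²/30.00 + (16−12.00)²/12.00 + (15−24.00)²/24.00 = 78.8750
df = 3
p-value (upper-tail) = 0.00000
At α=0.1: p < α → reject H₀

reject H₀: yes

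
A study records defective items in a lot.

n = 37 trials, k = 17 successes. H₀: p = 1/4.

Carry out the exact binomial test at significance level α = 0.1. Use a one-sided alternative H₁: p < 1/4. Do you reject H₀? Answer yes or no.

reject H₀: no

Exact binomial: n=37, k=17, p₀=1/4=0.2500
P(X≤17) from Σ C(n,i)·p₀^i·(1−p₀)^(n−i)
p-value (one-sided, H₁ less) = 0.99840
At α=0.1: p ≥ α → fail to reject H₀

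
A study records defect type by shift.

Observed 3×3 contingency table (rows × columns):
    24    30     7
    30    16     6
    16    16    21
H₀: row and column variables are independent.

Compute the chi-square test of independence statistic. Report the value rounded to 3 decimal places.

test statistic = 22.434

Row totals [61, 52, 53], col totals [70, 62, 34], n=166
χ² = (24−25.72)²/25.72 + (30−22.78)²/22.78 + (7−12.49)²/12.49 + (30−21.93)²/21.93 + (16−19.42)²/19.42 + (6−10.65)²/10.65 + (16−22.35)²/22.35 + (16−19.80)²/19.80 + (21−10.86)²/10.86 = 22.4342
df = 4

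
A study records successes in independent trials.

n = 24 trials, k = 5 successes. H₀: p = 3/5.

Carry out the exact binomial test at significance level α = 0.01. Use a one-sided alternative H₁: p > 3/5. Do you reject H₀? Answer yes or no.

reject H₀: no

Exact binomial: n=24, k=5, p₀=3/5=0.6000
P(X≥5) from Σ C(n,i)·p₀^i·(1−p₀)^(n−i)
p-value (one-sided, H₁ greater) = 0.99998
At α=0.01: p ≥ α → fail to reject H₀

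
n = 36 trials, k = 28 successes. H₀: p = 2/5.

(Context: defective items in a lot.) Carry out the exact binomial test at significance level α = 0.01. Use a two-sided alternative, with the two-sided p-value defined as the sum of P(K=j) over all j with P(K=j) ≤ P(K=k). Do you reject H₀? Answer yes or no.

Exact binomial: n=36, k=28, p₀=2/5=0.4000
P(X=j) = C(n,j)·p₀^j·(1−p₀)^(n−j); p = Σ P(X=j) over j with P(X=j) ≤ P(X=28)
p-value (two-sided) = 0.00001
At α=0.01: p < α → reject H₀

reject H₀: yes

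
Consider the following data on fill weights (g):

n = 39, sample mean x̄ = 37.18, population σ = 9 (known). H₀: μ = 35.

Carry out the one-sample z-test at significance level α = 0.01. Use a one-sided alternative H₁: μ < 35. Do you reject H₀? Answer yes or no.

reject H₀: no

SE = σ/√n = 9/√39 = 1.4412
z = (x̄−μ₀)/SE = (37.18−35)/1.4412 = 1.5127
p-value (one-sided, H₁ less) = 0.93482
At α=0.01: p ≥ α → fail to reject H₀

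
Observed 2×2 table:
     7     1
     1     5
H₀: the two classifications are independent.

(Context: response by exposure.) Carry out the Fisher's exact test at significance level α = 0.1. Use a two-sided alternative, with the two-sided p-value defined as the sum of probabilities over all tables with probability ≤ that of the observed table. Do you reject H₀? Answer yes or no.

Margins: r₁=8, r₂=6, c₁=8, c₂=6, n=14
p_obs = C(8,7)·C(6,1)/C(14,8); sum pmf over tables with pmf ≤ p_obs
p-value (two-sided) = 0.02564
At α=0.1: p < α → reject H₀

reject H₀: yes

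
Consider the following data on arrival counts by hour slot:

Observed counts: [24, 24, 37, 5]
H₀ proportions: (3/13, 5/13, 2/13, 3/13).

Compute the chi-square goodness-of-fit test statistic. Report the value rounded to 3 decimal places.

test statistic = 54.449

n = 90; E_i = n·p_i = [20.77, 34.62, 13.85, 20.77]
χ² = (24−20.77)²/20.77 + (24−34.62)²/34.62 + (37−13.85)²/13.85 + (5−20.77)²/20.77 = 54.4493
df = 3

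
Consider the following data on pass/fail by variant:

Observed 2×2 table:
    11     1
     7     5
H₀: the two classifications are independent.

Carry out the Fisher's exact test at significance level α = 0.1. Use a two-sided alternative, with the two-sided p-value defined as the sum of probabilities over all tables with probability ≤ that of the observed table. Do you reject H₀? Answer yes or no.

Margins: r₁=12, r₂=12, c₁=18, c₂=6, n=24
p_obs = C(12,11)·C(12,7)/C(24,18); sum pmf over tables with pmf ≤ p_obs
p-value (two-sided) = 0.15495
At α=0.1: p ≥ α → fail to reject H₀

reject H₀: no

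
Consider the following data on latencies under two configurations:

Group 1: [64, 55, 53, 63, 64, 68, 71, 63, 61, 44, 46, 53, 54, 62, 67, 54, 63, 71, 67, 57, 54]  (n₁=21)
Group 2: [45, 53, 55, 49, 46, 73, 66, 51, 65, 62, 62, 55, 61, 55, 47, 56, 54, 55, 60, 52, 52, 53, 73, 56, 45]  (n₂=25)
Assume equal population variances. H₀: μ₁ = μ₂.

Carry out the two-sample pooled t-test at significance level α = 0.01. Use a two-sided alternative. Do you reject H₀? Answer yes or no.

reject H₀: no

x̄₁=59.714, s₁=7.610, n₁=21
x̄₂=56.040, s₂=7.711, n₂=25
s_p² = [20·7.610² + 24·7.711²]/44 = 58.7556
SE = √(s_p²·(1/21+1/25)) = 2.2689
t = (59.714−56.040)/2.2689 = 1.6194
df = 44
p-value (two-sided) = 0.11251
At α=0.01: p ≥ α → fail to reject H₀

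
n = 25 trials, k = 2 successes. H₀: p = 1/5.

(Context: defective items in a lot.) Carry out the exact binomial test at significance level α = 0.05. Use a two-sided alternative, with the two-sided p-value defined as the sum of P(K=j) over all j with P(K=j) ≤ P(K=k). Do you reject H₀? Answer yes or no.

Exact binomial: n=25, k=2, p₀=1/5=0.2000
P(X=j) = C(n,j)·p₀^j·(1−p₀)^(n−j); p = Σ P(X=j) over j with P(X=j) ≤ P(X=2)
p-value (two-sided) = 0.20735
At α=0.05: p ≥ α → fail to reject H₀

reject H₀: no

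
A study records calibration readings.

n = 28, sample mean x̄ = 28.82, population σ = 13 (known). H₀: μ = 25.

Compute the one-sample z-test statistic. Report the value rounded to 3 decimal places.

test statistic = 1.555

SE = σ/√n = 13/√28 = 2.4568
z = (x̄−μ₀)/SE = (28.82−25)/2.4568 = 1.5549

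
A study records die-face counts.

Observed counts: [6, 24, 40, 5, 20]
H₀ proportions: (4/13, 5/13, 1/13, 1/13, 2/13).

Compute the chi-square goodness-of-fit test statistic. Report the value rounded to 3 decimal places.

test statistic = 171.733

n = 95; E_i = n·p_i = [29.23, 36.54, 7.31, 7.31, 14.62]
χ² = (6−29.23)²/29.23 + (24−36.54)²/36.54 + (40−7.31)²/7.31 + (5−7.31)²/7.31 + (20−14.62)²/14.62 = 171.7326
df = 4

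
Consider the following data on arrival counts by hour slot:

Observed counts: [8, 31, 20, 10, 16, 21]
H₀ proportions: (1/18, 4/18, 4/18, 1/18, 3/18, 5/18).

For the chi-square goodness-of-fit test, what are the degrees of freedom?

degrees of freedom = 5

df = k − 1 = 6 − 1 = 5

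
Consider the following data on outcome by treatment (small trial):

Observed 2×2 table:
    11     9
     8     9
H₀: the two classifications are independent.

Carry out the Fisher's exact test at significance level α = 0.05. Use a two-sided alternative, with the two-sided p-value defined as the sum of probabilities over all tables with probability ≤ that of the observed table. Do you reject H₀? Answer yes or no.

reject H₀: no

Margins: r₁=20, r₂=17, c₁=19, c₂=18, n=37
p_obs = C(20,11)·C(17,8)/C(37,19); sum pmf over tables with pmf ≤ p_obs
p-value (two-sided) = 0.74585
At α=0.05: p ≥ α → fail to reject H₀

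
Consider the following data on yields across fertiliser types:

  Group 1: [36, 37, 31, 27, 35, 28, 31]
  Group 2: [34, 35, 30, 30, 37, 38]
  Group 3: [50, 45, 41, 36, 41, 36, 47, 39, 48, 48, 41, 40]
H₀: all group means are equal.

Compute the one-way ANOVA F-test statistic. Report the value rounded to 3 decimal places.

Group means [32.14, 34.00, 42.67], grand mean 37.640
SSB = Σnᵢ(x̄ᵢ−x̄)² = 594.236; SSW = ΣΣ(x−x̄ᵢ)² = 403.524
MSB = 594.236/2 = 297.1181; MSW = 403.524/22 = 18.3420
F = MSB/MSW = 16.1988
df = (2, 22)

test statistic = 16.199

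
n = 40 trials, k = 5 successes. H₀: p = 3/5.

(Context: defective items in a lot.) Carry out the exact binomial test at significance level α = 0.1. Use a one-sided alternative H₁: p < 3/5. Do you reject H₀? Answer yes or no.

Exact binomial: n=40, k=5, p₀=3/5=0.6000
P(X≤5) from Σ C(n,i)·p₀^i·(1−p₀)^(n−i)
p-value (one-sided, H₁ less) = 0.00000
At α=0.1: p < α → reject H₀

reject H₀: yes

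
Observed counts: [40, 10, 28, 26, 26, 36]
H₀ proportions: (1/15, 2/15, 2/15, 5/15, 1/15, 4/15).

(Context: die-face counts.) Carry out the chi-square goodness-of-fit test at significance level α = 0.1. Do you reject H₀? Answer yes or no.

reject H₀: yes

n = 166; E_i = n·p_i = [11.07, 22.13, 22.13, 55.33, 11.07, 44.27]
χ² = (40−11.07)²/11.07 + (10−22.13)²/22.13 + (28−22.13)²/22.13 + (26−55.33)²/55.33 + (26−11.07)²/11.07 + (36−44.27)²/44.27 = 121.0964
df = 5
p-value (upper-tail) = 0.00000
At α=0.1: p < α → reject H₀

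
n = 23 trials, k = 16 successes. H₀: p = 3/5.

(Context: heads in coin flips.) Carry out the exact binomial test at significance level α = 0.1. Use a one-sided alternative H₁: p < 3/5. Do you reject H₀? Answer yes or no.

Exact binomial: n=23, k=16, p₀=3/5=0.6000
P(X≤16) from Σ C(n,i)·p₀^i·(1−p₀)^(n−i)
p-value (one-sided, H₁ less) = 0.87604
At α=0.1: p ≥ α → fail to reject H₀

reject H₀: no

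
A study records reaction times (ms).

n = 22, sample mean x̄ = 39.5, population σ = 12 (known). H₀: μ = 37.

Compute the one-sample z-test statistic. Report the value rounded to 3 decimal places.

SE = σ/√n = 12/√22 = 2.5584
z = (x̄−μ₀)/SE = (39.5−37)/2.5584 = 0.9772

test statistic = 0.977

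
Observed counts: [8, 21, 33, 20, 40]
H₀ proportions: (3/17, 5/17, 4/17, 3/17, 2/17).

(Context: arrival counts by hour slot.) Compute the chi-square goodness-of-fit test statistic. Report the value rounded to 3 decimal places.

test statistic = 61.254

n = 122; E_i = n·p_i = [21.53, 35.88, 28.71, 21.53, 14.35]
χ² = (8−21.53)²/21.53 + (21−35.88)²/35.88 + (33−28.71)²/28.71 + (20−21.53)²/21.53 + (40−14.35)²/14.35 = 61.2540
df = 4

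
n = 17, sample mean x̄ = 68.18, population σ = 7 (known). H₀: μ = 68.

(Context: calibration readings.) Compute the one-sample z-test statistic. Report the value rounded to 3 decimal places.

SE = σ/√n = 7/√17 = 1.6977
z = (x̄−μ₀)/SE = (68.18−68)/1.6977 = 0.1060

test statistic = 0.106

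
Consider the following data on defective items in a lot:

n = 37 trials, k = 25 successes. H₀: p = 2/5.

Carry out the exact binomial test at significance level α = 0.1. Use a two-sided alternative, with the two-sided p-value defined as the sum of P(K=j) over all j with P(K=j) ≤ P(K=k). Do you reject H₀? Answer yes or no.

Exact binomial: n=37, k=25, p₀=2/5=0.4000
P(X=j) = C(n,j)·p₀^j·(1−p₀)^(n−j); p = Σ P(X=j) over j with P(X=j) ≤ P(X=25)
p-value (two-sided) = 0.00110
At α=0.1: p < α → reject H₀

reject H₀: yes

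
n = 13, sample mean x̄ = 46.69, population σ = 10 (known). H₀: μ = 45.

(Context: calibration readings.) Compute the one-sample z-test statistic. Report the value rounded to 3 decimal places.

SE = σ/√n = 10/√13 = 2.7735
z = (x̄−μ₀)/SE = (46.69−45)/2.7735 = 0.6093

test statistic = 0.609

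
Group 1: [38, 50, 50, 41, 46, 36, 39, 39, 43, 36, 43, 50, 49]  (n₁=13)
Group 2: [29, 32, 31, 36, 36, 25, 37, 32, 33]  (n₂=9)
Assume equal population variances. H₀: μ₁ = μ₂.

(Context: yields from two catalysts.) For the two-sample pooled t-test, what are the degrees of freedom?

degrees of freedom = 20

df = n₁ + n₂ − 2 = 13 + 9 − 2 = 20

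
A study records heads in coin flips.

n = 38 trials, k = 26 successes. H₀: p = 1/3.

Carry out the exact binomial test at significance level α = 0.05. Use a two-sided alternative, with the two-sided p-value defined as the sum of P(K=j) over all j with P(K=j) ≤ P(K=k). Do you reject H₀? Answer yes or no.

Exact binomial: n=38, k=26, p₀=1/3=0.3333
P(X=j) = C(n,j)·p₀^j·(1−p₀)^(n−j); p = Σ P(X=j) over j with P(X=j) ≤ P(X=26)
p-value (two-sided) = 0.00001
At α=0.05: p < α → reject H₀

reject H₀: yes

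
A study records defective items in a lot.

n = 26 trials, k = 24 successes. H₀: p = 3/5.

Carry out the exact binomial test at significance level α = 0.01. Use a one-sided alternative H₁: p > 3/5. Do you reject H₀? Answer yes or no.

Exact binomial: n=26, k=24, p₀=3/5=0.6000
P(X≥24) from Σ C(n,i)·p₀^i·(1−p₀)^(n−i)
p-value (one-sided, H₁ greater) = 0.00028
At α=0.01: p < α → reject H₀

reject H₀: yes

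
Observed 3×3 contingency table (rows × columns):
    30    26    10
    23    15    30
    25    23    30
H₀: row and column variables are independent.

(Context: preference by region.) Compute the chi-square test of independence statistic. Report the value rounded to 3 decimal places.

test statistic = 14.957

Row totals [66, 68, 78], col totals [78, 64, 70], n=212
χ² = (30−24.28)²/24.28 + (26−19.92)²/19.92 + (10−21.79)²/21.79 + (23−25.02)²/25.02 + (15−20.53)²/20.53 + (30−22.45)²/22.45 + (25−28.70)²/28.70 + (23−23.55)²/23.55 + (30−25.75)²/25.75 = 14.9573
df = 4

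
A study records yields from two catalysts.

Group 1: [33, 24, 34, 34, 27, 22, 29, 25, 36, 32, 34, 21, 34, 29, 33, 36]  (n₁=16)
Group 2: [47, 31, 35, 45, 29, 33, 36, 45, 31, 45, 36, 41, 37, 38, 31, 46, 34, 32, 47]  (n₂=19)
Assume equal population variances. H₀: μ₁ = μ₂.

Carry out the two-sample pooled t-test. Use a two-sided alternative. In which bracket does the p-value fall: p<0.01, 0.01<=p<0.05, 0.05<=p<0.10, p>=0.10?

p-value bracket: p<0.01

x̄₁=30.188, s₁=4.996, n₁=16
x̄₂=37.842, s₂=6.256, n₂=19
s_p² = [15·4.996² + 18·6.256²]/33 = 32.6959
SE = √(s_p²·(1/16+1/19)) = 1.9402
t = (30.188−37.842)/1.9402 = -3.9453
df = 33
p-value (two-sided) = 0.00039
→ bracket: p<0.01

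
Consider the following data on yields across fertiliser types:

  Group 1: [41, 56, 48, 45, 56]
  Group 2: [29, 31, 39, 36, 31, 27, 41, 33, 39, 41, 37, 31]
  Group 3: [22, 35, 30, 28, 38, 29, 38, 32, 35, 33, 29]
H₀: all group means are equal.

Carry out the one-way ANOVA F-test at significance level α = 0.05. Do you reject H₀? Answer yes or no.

Group means [49.20, 34.58, 31.73], grand mean 36.071
SSB = Σnᵢ(x̄ᵢ−x̄)² = 1095.959; SSW = ΣΣ(x−x̄ᵢ)² = 665.898
MSB = 1095.959/2 = 547.9793; MSW = 665.898/25 = 26.6359
F = MSB/MSW = 20.5729
df = (2, 25)
p-value (upper-tail) = 0.00001
At α=0.05: p < α → reject H₀

reject H₀: yes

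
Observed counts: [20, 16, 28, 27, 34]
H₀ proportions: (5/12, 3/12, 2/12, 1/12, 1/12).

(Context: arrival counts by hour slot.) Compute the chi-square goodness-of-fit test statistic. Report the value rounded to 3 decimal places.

test statistic = 109.464

n = 125; E_i = n·p_i = [52.08, 31.25, 20.83, 10.42, 10.42]
χ² = (20−52.08)²/52.08 + (16−31.25)²/31.25 + (28−20.83)²/20.83 + (27−10.42)²/10.42 + (34−10.42)²/10.42 = 109.4640
df = 4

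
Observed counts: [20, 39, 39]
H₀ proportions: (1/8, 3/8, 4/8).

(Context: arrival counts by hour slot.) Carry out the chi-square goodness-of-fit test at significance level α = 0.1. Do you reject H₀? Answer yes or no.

n = 98; E_i = n·p_i = [12.25, 36.75, 49.00]
χ² = (20−12.25)²/12.25 + (39−36.75)²/36.75 + (39−49.00)²/49.00 = 7.0816
df = 2
p-value (upper-tail) = 0.02899
At α=0.1: p < α → reject H₀

reject H₀: yes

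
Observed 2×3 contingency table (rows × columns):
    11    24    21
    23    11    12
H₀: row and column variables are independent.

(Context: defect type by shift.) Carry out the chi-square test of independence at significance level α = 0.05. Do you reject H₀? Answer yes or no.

Row totals [56, 46], col totals [34, 35, 33], n=102
χ² = (11−18.67)²/18.67 + (24−19.22)²/19.22 + (21−18.12)²/18.12 + (23−15.33)²/15.33 + (11−15.78)²/15.78 + (12−14.88)²/14.88 = 10.6403
df = 2
p-value (upper-tail) = 0.00489
At α=0.05: p < α → reject H₀

reject H₀: yes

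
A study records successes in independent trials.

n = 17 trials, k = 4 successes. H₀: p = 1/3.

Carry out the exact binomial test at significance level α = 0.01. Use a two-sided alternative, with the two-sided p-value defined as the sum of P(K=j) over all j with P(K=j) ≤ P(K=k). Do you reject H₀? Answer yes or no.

Exact binomial: n=17, k=4, p₀=1/3=0.3333
P(X=j) = C(n,j)·p₀^j·(1−p₀)^(n−j); p = Σ P(X=j) over j with P(X=j) ≤ P(X=4)
p-value (two-sided) = 0.45325
At α=0.01: p ≥ α → fail to reject H₀

reject H₀: no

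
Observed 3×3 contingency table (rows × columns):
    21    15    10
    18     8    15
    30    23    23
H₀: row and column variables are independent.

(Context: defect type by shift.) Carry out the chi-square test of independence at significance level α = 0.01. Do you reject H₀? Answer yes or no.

reject H₀: no

Row totals [46, 41, 76], col totals [69, 46, 48], n=163
χ² = (21−19.47)²/19.47 + (15−12.98)²/12.98 + (10−13.55)²/13.55 + (18−17.36)²/17.36 + (8−11.57)²/11.57 + (15−12.07)²/12.07 + (30−32.17)²/32.17 + (23−21.45)²/21.45 + (23−22.38)²/22.38 = 3.4730
df = 4
p-value (upper-tail) = 0.48199
At α=0.01: p ≥ α → fail to reject H₀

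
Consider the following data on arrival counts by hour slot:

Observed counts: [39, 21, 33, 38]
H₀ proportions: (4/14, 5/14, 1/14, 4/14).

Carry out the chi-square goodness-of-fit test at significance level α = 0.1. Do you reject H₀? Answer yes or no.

n = 131; E_i = n·p_i = [37.43, 46.79, 9.36, 37.43]
χ² = (39−37.43)²/37.43 + (21−46.79)²/46.79 + (33−9.36)²/9.36 + (38−37.43)²/37.43 = 74.0252
df = 3
p-value (upper-tail) = 0.00000
At α=0.1: p < α → reject H₀

reject H₀: yes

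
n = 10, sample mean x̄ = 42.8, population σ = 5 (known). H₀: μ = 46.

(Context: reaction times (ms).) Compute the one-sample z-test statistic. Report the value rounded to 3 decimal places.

test statistic = -2.024

SE = σ/√n = 5/√10 = 1.5811
z = (x̄−μ₀)/SE = (42.8−46)/1.5811 = -2.0239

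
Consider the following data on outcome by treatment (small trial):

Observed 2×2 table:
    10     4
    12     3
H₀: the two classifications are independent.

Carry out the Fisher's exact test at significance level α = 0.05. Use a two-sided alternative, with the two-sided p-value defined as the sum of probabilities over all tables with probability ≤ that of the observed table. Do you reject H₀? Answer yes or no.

reject H₀: no

Margins: r₁=14, r₂=15, c₁=22, c₂=7, n=29
p_obs = C(14,10)·C(15,12)/C(29,22); sum pmf over tables with pmf ≤ p_obs
p-value (two-sided) = 0.68166
At α=0.05: p ≥ α → fail to reject H₀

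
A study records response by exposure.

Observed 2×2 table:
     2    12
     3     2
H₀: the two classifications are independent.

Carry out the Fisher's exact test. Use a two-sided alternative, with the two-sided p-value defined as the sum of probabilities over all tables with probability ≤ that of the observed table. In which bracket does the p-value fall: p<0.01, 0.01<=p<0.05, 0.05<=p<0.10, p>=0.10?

p-value bracket: 0.05<=p<0.10

Margins: r₁=14, r₂=5, c₁=5, c₂=14, n=19
p_obs = C(14,2)·C(5,3)/C(19,5); sum pmf over tables with pmf ≤ p_obs
p-value (two-sided) = 0.08437
→ bracket: 0.05<=p<0.10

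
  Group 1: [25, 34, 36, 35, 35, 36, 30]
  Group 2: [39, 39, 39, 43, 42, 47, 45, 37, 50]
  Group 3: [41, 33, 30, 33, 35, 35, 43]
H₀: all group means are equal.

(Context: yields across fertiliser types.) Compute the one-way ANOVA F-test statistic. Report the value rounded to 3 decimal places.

Group means [33.00, 42.33, 35.71], grand mean 37.478
SSB = Σnᵢ(x̄ᵢ−x̄)² = 374.311; SSW = ΣΣ(x−x̄ᵢ)² = 379.429
MSB = 374.311/2 = 187.1553; MSW = 379.429/20 = 18.9714
F = MSB/MSW = 9.8651
df = (2, 20)

test statistic = 9.865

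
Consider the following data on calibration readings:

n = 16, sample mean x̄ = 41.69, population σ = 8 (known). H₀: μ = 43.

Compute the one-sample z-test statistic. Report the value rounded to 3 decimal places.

test statistic = -0.655

SE = σ/√n = 8/√16 = 2.0000
z = (x̄−μ₀)/SE = (41.69−43)/2.0000 = -0.6550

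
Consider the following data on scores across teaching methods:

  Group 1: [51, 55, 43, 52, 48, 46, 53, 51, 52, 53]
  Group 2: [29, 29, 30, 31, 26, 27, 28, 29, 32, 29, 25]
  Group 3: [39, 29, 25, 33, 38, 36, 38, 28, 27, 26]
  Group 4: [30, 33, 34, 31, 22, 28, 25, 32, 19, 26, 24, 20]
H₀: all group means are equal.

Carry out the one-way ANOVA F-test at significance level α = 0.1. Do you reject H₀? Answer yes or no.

reject H₀: yes

Group means [50.40, 28.64, 31.90, 27.00], grand mean 34.000
SSB = Σnᵢ(x̄ᵢ−x̄)² = 3638.155; SSW = ΣΣ(x−x̄ᵢ)² = 723.845
MSB = 3638.155/3 = 1212.7182; MSW = 723.845/39 = 18.5601
F = MSB/MSW = 65.3399
df = (3, 39)
p-value (upper-tail) = 0.00000
At α=0.1: p < α → reject H₀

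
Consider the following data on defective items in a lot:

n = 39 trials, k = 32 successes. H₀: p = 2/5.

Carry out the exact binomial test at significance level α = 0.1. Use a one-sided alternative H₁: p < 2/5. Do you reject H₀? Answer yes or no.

reject H₀: no

Exact binomial: n=39, k=32, p₀=2/5=0.4000
P(X≤32) from Σ C(n,i)·p₀^i·(1−p₀)^(n−i)
p-value (one-sided, H₁ less) = 1.00000
At α=0.1: p ≥ α → fail to reject H₀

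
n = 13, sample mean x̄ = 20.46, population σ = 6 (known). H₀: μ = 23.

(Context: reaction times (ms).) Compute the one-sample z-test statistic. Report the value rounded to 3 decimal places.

SE = σ/√n = 6/√13 = 1.6641
z = (x̄−μ₀)/SE = (20.46−23)/1.6641 = -1.5264

test statistic = -1.526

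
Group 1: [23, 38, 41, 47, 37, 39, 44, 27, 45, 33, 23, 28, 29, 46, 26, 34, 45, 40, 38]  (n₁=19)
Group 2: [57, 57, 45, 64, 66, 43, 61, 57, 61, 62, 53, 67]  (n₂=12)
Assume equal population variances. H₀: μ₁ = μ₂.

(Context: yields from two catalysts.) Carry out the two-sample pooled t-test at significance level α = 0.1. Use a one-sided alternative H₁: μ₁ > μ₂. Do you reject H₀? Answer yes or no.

x̄₁=35.947, s₁=7.996, n₁=19
x̄₂=57.750, s₂=7.605, n₂=12
s_p² = [18·7.996² + 11·7.605²]/29 = 61.6275
SE = √(s_p²·(1/19+1/12)) = 2.8947
t = (35.947−57.750)/2.8947 = -7.5320
df = 29
p-value (one-sided, H₁ greater) = 1.00000
At α=0.1: p ≥ α → fail to reject H₀

reject H₀: no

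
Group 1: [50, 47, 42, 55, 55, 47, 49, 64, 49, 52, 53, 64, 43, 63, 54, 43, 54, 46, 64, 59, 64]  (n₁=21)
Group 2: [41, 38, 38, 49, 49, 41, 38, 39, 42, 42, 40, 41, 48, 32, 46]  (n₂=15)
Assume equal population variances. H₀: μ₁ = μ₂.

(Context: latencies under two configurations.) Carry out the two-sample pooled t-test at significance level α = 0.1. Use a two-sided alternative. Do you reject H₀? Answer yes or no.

reject H₀: yes

x̄₁=53.190, s₁=7.461, n₁=21
x̄₂=41.600, s₂=4.718, n₂=15
s_p² = [20·7.461² + 14·4.718²]/34 = 41.9070
SE = √(s_p²·(1/21+1/15)) = 2.1885
t = (53.190−41.600)/2.1885 = 5.2962
df = 34
p-value (two-sided) = 0.00001
At α=0.1: p < α → reject H₀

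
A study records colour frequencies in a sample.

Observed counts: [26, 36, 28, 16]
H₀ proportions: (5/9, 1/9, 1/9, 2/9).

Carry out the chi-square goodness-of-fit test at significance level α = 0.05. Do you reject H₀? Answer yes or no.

n = 106; E_i = n·p_i = [58.89, 11.78, 11.78, 23.56]
χ² = (26−58.89)²/58.89 + (36−11.78)²/11.78 + (28−11.78)²/11.78 + (16−23.56)²/23.56 = 92.9509
df = 3
p-value (upper-tail) = 0.00000
At α=0.05: p < α → reject H₀

reject H₀: yes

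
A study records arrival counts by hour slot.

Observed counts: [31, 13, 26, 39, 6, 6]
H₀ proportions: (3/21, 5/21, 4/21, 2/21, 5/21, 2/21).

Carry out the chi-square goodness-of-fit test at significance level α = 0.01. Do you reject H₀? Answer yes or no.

reject H₀: yes

n = 121; E_i = n·p_i = [17.29, 28.81, 23.05, 11.52, 28.81, 11.52]
χ² = (31−17.29)²/17.29 + (13−28.81)²/28.81 + (26−23.05)²/23.05 + (39−11.52)²/11.52 + (6−28.81)²/28.81 + (6−11.52)²/11.52 = 106.1529
df = 5
p-value (upper-tail) = 0.00000
At α=0.01: p < α → reject H₀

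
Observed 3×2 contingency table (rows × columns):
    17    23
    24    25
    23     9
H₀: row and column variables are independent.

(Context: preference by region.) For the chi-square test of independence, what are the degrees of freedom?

df = (r−1)(c−1) = (3−1)·(2−1) = 2

degrees of freedom = 2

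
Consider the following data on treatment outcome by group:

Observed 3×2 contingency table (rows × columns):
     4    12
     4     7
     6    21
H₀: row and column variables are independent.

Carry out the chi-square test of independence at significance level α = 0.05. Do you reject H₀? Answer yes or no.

Row totals [16, 11, 27], col totals [14, 40], n=54
χ² = (4−4.15)²/4.15 + (12−11.85)²/11.85 + (4−2.85)²/2.85 + (7−8.15)²/8.15 + (6−7.00)²/7.00 + (21−20.00)²/20.00 = 0.8240
df = 2
p-value (upper-tail) = 0.66232
At α=0.05: p ≥ α → fail to reject H₀

reject H₀: no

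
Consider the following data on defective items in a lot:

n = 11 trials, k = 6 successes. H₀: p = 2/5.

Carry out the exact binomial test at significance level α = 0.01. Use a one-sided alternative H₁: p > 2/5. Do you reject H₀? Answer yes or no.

Exact binomial: n=11, k=6, p₀=2/5=0.4000
P(X≥6) from Σ C(n,i)·p₀^i·(1−p₀)^(n−i)
p-value (one-sided, H₁ greater) = 0.24650
At α=0.01: p ≥ α → fail to reject H₀

reject H₀: no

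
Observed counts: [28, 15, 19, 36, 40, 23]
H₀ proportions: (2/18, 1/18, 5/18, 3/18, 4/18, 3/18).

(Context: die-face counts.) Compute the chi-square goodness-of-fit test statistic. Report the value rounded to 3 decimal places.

test statistic = 28.786

n = 161; E_i = n·p_i = [17.89, 8.94, 44.72, 26.83, 35.78, 26.83]
χ² = (28−17.89)²/17.89 + (15−8.94)²/8.94 + (19−44.72)²/44.72 + (36−26.83)²/26.83 + (40−35.78)²/35.78 + (23−26.83)²/26.83 = 28.7863
df = 5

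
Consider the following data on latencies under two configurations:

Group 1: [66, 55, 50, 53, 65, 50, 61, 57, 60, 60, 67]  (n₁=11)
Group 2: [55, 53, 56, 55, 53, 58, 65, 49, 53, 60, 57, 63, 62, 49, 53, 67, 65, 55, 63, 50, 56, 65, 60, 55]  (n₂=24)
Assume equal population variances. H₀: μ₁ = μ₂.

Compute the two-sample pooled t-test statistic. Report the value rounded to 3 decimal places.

test statistic = 0.574

x̄₁=58.545, s₁=6.089, n₁=11
x̄₂=57.375, s₂=5.372, n₂=24
s_p² = [10·6.089² + 23·5.372²]/33 = 31.3440
SE = √(s_p²·(1/11+1/24)) = 2.0385
t = (58.545−57.375)/2.0385 = 0.5742
df = 33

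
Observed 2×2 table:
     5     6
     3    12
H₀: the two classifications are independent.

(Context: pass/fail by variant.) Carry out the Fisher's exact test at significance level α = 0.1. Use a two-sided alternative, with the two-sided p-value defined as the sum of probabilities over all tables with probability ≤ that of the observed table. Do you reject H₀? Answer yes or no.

reject H₀: no

Margins: r₁=11, r₂=15, c₁=8, c₂=18, n=26
p_obs = C(11,5)·C(15,3)/C(26,8); sum pmf over tables with pmf ≤ p_obs
p-value (two-sided) = 0.21831
At α=0.1: p ≥ α → fail to reject H₀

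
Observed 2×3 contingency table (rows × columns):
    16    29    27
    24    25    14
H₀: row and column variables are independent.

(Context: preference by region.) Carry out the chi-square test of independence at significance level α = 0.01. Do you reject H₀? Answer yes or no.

reject H₀: no

Row totals [72, 63], col totals [40, 54, 41], n=135
χ² = (16−21.33)²/21.33 + (29−28.80)²/28.80 + (27−21.87)²/21.87 + (24−18.67)²/18.67 + (25−25.20)²/25.20 + (14−19.13)²/19.13 = 5.4424
df = 2
p-value (upper-tail) = 0.06579
At α=0.01: p ≥ α → fail to reject H₀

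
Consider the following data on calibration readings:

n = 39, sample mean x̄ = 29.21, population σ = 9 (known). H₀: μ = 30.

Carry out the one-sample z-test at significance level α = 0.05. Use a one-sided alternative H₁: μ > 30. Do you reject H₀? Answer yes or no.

reject H₀: no

SE = σ/√n = 9/√39 = 1.4412
z = (x̄−μ₀)/SE = (29.21−30)/1.4412 = -0.5482
p-value (one-sided, H₁ greater) = 0.70821
At α=0.05: p ≥ α → fail to reject H₀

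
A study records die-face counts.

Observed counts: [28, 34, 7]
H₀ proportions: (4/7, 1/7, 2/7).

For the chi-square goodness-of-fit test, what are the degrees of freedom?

df = k − 1 = 3 − 1 = 2

degrees of freedom = 2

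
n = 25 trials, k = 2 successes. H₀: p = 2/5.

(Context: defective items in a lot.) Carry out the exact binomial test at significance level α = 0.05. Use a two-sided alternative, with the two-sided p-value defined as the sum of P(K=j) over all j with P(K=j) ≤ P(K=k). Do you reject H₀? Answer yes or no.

reject H₀: yes

Exact binomial: n=25, k=2, p₀=2/5=0.4000
P(X=j) = C(n,j)·p₀^j·(1−p₀)^(n−j); p = Σ P(X=j) over j with P(X=j) ≤ P(X=2)
p-value (two-sided) = 0.00071
At α=0.05: p < α → reject H₀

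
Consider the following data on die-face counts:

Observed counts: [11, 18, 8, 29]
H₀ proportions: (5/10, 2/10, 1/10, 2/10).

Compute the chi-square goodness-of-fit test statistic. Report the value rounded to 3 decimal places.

test statistic = 35.621

n = 66; E_i = n·p_i = [33.00, 13.20, 6.60, 13.20]
χ² = (11−33.00)²/33.00 + (18−13.20)²/13.20 + (8−6.60)²/6.60 + (29−13.20)²/13.20 = 35.6212
df = 3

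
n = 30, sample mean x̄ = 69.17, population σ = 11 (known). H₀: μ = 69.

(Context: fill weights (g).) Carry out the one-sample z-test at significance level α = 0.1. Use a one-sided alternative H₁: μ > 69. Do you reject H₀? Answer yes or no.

reject H₀: no

SE = σ/√n = 11/√30 = 2.0083
z = (x̄−μ₀)/SE = (69.17−69)/2.0083 = 0.0846
p-value (one-sided, H₁ greater) = 0.46627
At α=0.1: p ≥ α → fail to reject H₀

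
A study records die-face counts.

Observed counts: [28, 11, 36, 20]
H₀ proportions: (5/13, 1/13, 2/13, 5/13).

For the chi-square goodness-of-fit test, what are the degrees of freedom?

degrees of freedom = 3

df = k − 1 = 4 − 1 = 3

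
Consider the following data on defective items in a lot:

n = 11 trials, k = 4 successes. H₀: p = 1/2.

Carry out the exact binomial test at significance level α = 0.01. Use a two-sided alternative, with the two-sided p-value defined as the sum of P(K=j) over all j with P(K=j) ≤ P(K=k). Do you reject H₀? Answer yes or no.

reject H₀: no

Exact binomial: n=11, k=4, p₀=1/2=0.5000
P(X=j) = C(n,j)·p₀^j·(1−p₀)^(n−j); p = Σ P(X=j) over j with P(X=j) ≤ P(X=4)
p-value (two-sided) = 0.54883
At α=0.01: p ≥ α → fail to reject H₀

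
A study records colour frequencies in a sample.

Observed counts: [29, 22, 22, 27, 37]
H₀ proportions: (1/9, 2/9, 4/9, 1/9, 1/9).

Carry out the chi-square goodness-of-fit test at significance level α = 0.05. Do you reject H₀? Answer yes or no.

reject H₀: yes

n = 137; E_i = n·p_i = [15.22, 30.44, 60.89, 15.22, 15.22]
χ² = (29−15.22)²/15.22 + (22−30.44)²/30.44 + (22−60.89)²/60.89 + (27−15.22)²/15.22 + (37−15.22)²/15.22 = 79.9197
df = 4
p-value (upper-tail) = 0.00000
At α=0.05: p < α → reject H₀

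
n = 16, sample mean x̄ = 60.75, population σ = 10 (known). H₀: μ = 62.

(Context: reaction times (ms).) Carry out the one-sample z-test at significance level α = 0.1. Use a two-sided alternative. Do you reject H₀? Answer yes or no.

reject H₀: no

SE = σ/√n = 10/√16 = 2.5000
z = (x̄−μ₀)/SE = (60.75−62)/2.5000 = -0.5000
p-value (two-sided) = 0.61708
At α=0.1: p ≥ α → fail to reject H₀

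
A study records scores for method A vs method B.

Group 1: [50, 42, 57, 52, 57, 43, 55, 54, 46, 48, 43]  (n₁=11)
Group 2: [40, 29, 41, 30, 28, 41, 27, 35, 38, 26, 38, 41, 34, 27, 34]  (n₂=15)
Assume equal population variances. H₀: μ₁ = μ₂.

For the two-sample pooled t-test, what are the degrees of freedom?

degrees of freedom = 24

df = n₁ + n₂ − 2 = 11 + 15 − 2 = 24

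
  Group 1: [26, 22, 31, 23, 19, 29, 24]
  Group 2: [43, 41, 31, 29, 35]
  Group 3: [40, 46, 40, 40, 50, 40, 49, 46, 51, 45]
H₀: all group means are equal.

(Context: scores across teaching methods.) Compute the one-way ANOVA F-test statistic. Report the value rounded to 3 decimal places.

test statistic = 35.885

Group means [24.86, 35.80, 44.70], grand mean 36.364
SSB = Σnᵢ(x̄ᵢ−x̄)² = 1623.334; SSW = ΣΣ(x−x̄ᵢ)² = 429.757
MSB = 1623.334/2 = 811.6669; MSW = 429.757/19 = 22.6188
F = MSB/MSW = 35.8846
df = (2, 19)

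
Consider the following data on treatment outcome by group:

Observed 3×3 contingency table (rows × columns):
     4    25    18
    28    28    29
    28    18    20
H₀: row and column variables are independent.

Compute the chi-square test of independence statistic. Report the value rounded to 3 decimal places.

Row totals [47, 85, 66], col totals [60, 71, 67], n=198
χ² = (4−14.24)²/14.24 + (25−16.85)²/16.85 + (18−15.90)²/15.90 + (28−25.76)²/25.76 + (28−30.48)²/30.48 + (29−28.76)²/28.76 + (28−20.00)²/20.00 + (18−23.67)²/23.67 + (20−22.33)²/22.33 = 16.7793
df = 4

test statistic = 16.779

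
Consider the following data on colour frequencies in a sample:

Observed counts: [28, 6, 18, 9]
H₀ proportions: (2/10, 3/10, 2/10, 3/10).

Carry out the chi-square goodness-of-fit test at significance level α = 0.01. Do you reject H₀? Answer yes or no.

reject H₀: yes

n = 61; E_i = n·p_i = [12.20, 18.30, 12.20, 18.30]
χ² = (28−12.20)²/12.20 + (6−18.30)²/18.30 + (18−12.20)²/12.20 + (9−18.30)²/18.30 = 36.2131
df = 3
p-value (upper-tail) = 0.00000
At α=0.01: p < α → reject H₀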